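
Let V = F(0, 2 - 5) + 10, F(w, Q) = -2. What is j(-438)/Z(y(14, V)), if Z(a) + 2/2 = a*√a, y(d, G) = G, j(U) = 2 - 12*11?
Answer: -130/511 - 2080*√2/511 ≈ -6.0109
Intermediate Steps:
j(U) = -130 (j(U) = 2 - 132 = -130)
V = 8 (V = -2 + 10 = 8)
Z(a) = -1 + a^(3/2) (Z(a) = -1 + a*√a = -1 + a^(3/2))
j(-438)/Z(y(14, V)) = -130/(-1 + 8^(3/2)) = -130/(-1 + 16*√2)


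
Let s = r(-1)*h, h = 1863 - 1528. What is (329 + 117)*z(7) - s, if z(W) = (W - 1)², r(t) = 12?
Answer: 12036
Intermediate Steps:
h = 335
z(W) = (-1 + W)²
s = 4020 (s = 12*335 = 4020)
(329 + 117)*z(7) - s = (329 + 117)*(-1 + 7)² - 1*4020 = 446*6² - 4020 = 446*36 - 4020 = 16056 - 4020 = 12036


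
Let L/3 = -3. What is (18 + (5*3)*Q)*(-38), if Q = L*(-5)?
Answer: -26334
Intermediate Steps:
L = -9 (L = 3*(-3) = -9)
Q = 45 (Q = -9*(-5) = 45)
(18 + (5*3)*Q)*(-38) = (18 + (5*3)*45)*(-38) = (18 + 15*45)*(-38) = (18 + 675)*(-38) = 693*(-38) = -26334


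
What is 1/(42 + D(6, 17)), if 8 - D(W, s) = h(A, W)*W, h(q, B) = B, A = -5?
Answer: 1/14 ≈ 0.071429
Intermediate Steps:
D(W, s) = 8 - W² (D(W, s) = 8 - W*W = 8 - W²)
1/(42 + D(6, 17)) = 1/(42 + (8 - 1*6²)) = 1/(42 + (8 - 1*36)) = 1/(42 + (8 - 36)) = 1/(42 - 28) = 1/14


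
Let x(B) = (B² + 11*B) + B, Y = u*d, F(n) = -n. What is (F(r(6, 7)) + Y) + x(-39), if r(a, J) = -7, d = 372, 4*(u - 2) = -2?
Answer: 1618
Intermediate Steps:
u = 3/2 (u = 2 + (¼)*(-2) = 2 - ½ = 3/2 ≈ 1.5000)
Y = 558 (Y = (3/2)*372 = 558)
x(B) = B² + 12*B
(F(r(6, 7)) + Y) + x(-39) = (-1*(-7) + 558) - 39*(12 - 39) = (7 + 558) - 39*(-27) = 565 + 1053 = 1618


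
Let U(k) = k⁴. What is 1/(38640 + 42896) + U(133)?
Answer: 25512673187457/81536 ≈ 3.1290e+8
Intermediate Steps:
1/(38640 + 42896) + U(133) = 1/(38640 + 42896) + 133⁴ = 1/81536 + 312900721 = 25512673187457/81536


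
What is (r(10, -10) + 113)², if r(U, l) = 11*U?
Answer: 49729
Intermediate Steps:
(r(10, -10) + 113)² = (11*10 + 113)² = (110 + 113)² = 223² = 49729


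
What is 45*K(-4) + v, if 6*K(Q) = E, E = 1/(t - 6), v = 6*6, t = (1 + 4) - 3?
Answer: 273/8 ≈ 34.125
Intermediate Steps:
t = 2 (t = 5 - 3 = 2)
v = 36
E = -¼ (E = 1/(2 - 6) = 1/(-4) = -¼ ≈ -0.25000)
K(Q) = -1/24 (K(Q) = (⅙)*(-¼) = -1/24)
45*K(-4) + v = 45*(-1/24) + 36 = -15/8 + 36 = 273/8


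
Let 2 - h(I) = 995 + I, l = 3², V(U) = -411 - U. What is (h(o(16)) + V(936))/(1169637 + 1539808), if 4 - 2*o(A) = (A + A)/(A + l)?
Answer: -58534/67736125 ≈ -0.00086415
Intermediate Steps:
l = 9
o(A) = 2 - A/(9 + A) (o(A) = 2 - (A + A)/(2*(A + 9)) = 2 - 2*A/(2*(9 + A)) = 2 - A/(9 + A))
h(I) = -993 - I (h(I) = 2 - (995 + I) = 2 + (-995 - I) = -993 - I)
(h(o(16)) + V(936))/(1169637 + 1539808) = ((-993 - (18 + 16)/(9 + 16)) + (-411 - 1*936))/(1169637 + 1539808) = ((-993 - 34/25) + (-411 - 936))/2709445 = ((-993 - 34/25) - 1347)*(1/2709445) = (-24859/25 - 1347)*(1/2709445) = -58534/25*1/2709445 = -58534/67736125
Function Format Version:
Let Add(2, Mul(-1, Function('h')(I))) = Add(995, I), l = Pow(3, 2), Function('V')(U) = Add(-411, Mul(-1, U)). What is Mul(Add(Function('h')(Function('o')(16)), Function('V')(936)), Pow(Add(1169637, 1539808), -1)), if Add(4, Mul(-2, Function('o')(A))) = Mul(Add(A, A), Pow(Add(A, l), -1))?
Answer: Rational(-58534, 67736125) ≈ -0.00086415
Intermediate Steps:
l = 9
Function('o')(A) = Add(2, Mul(-1, A, Pow(Add(9, A), -1))) (Function('o')(A) = Add(2, Mul(Rational(-1, 2), Mul(Add(A, A), Pow(Add(A, 9), -1)))) = Add(2, Mul(Rational(-1, 2), Mul(Mul(2, A), Pow(Add(9, A), -1)))) = Add(2, Mul(Rational(-1, 2), Mul(2, A, Pow(Add(9, A), -1)))) = Add(2, Mul(-1, A, Pow(Add(9, A), -1))))
Function('h')(I) = Add(-993, Mul(-1, I)) (Function('h')(I) = Add(2, Mul(-1, Add(995, I))) = Add(2, Add(-995, Mul(-1, I))) = Add(-993, Mul(-1, I)))
Mul(Add(Function('h')(Function('o')(16)), Function('V')(936)), Pow(Add(1169637, 1539808), -1)) = Mul(Add(Add(-993, Mul(-1, Mul(Pow(Add(9, 16), -1), Add(18, 16)))), Add(-411, Mul(-1, 936))), Pow(Add(1169637, 1539808), -1)) = Mul(Add(Add(-993, Mul(-1, Mul(Pow(25, -1), 34))), Add(-411, -936)), Pow(2709445, -1)) = Mul(Add(Add(-993, Mul(-1, Mul(Rational(1, 25), 34))), -1347), Rational(1, 2709445)) = Mul(Add(Add(-993, Mul(-1, Rational(34, 25))), -1347), Rational(1, 2709445)) = Mul(Add(Add(-993, Rational(-34, 25)), -1347), Rational(1, 2709445)) = Mul(Add(Rational(-24859, 25), -1347), Rational(1, 2709445)) = Mul(Rational(-58534, 25), Rational(1, 2709445)) = Rational(-58534, 67736125)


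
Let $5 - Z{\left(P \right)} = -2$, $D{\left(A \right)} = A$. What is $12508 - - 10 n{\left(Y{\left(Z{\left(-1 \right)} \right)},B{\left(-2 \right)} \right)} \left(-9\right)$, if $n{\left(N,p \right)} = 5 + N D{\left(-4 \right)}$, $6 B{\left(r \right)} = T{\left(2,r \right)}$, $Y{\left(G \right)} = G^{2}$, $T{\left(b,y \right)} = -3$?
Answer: $29698$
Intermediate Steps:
$Z{\left(P \right)} = 7$ ($Z{\left(P \right)} = 5 - -2 = 5 + 2 = 7$)
$B{\left(r \right)} = - \frac{1}{2}$ ($B{\left(r \right)} = \frac{1}{6} \left(-3\right) = - \frac{1}{2}$)
$n{\left(N,p \right)} = 5 - 4 N$ ($n{\left(N,p \right)} = 5 + N \left(-4\right) = 5 - 4 N$)
$12508 - - 10 n{\left(Y{\left(Z{\left(-1 \right)} \right)},B{\left(-2 \right)} \right)} \left(-9\right) = 12508 - - 10 \left(5 - 4 \cdot 7^{2}\right) \left(-9\right) = 12508 - - 10 \left(5 - 196\right) \left(-9\right) = 12508 - \left(-10\right) \left(-191\right) \left(-9\right) = 12508 - 1910 \left(-9\right) = 12508 - -17190 = 12508 + 17190 = 29698$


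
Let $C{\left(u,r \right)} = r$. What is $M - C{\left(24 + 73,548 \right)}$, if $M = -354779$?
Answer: $-355327$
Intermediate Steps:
$M - C{\left(24 + 73,548 \right)} = -354779 - 548 = -355327$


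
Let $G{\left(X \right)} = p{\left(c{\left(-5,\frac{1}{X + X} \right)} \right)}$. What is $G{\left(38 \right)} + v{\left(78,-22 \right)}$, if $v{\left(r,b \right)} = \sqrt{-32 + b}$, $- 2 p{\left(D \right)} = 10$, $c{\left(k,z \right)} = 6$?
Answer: $-5 + 3 i \sqrt{6} \approx -5.0 + 7.3485 i$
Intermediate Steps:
$p{\left(D \right)} = -5$ ($p{\left(D \right)} = \left(- \frac{1}{2}\right) 10 = -5$)
$G{\left(X \right)} = -5$
$G{\left(38 \right)} + v{\left(78,-22 \right)} = -5 + \sqrt{-32 - 22} = -5 + \sqrt{-54} = -5 + 3 i \sqrt{6}$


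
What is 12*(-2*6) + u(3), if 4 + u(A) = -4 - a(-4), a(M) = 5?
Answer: -157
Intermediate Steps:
u(A) = -13 (u(A) = -4 + (-4 - 1*5) = -4 + (-4 - 5) = -4 - 9 = -13)
12*(-2*6) + u(3) = 12*(-2*6) - 13 = 12*(-12) - 13 = -144 - 13 = -157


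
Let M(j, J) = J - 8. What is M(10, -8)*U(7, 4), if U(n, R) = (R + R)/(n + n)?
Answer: -64/7 ≈ -9.1429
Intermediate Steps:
M(j, J) = -8 + J
U(n, R) = R/n (U(n, R) = (2*R)/((2*n)) = (2*R)*(1/(2*n)) = R/n)
M(10, -8)*U(7, 4) = (-8 - 8)*(4/7) = -64/7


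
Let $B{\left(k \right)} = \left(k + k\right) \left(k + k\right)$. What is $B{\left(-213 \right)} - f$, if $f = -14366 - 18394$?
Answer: $214236$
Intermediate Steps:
$f = -32760$
$B{\left(k \right)} = 4 k^{2}$ ($B{\left(k \right)} = 2 k 2 k = 4 k^{2}$)
$B{\left(-213 \right)} - f = 4 \left(-213\right)^{2} - -32760 = 4 \cdot 45369 + 32760 = 181476 + 32760 = 214236$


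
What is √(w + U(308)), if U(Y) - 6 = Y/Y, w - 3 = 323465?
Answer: 5*√12939 ≈ 568.75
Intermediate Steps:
w = 323468 (w = 3 + 323465 = 323468)
U(Y) = 7 (U(Y) = 6 + Y/Y = 6 + 1 = 7)
√(w + U(308)) = √(323468 + 7) = √323475 = 5*√12939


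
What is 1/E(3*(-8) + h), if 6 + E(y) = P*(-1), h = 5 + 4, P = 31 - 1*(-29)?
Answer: -1/66 ≈ -0.015152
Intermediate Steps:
P = 60 (P = 31 + 29 = 60)
h = 9
E(y) = -66 (E(y) = -6 + 60*(-1) = -6 - 60 = -66)
1/E(3*(-8) + h) = 1/(-66) = -1/66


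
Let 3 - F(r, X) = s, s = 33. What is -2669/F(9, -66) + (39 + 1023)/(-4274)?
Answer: 5687723/64110 ≈ 88.718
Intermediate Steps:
F(r, X) = -30 (F(r, X) = 3 - 1*33 = 3 - 33 = -30)
-2669/F(9, -66) + (39 + 1023)/(-4274) = -2669/(-30) + (39 + 1023)/(-4274) = -2669*(-1/30) + 1062*(-1/4274) = 2669/30 - 531/2137 = 5687723/64110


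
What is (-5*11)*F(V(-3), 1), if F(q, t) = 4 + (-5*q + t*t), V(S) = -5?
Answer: -1650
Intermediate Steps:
F(q, t) = 4 + t² - 5*q (F(q, t) = 4 + (-5*q + t²) = 4 + (t² - 5*q) = 4 + t² - 5*q)
(-5*11)*F(V(-3), 1) = (-5*11)*(4 + 1² - 5*(-5)) = -55*(4 + 1 + 25) = -55*30 = -1650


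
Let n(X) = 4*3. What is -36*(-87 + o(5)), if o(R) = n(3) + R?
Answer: 2520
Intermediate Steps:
n(X) = 12
o(R) = 12 + R
-36*(-87 + o(5)) = -36*(-87 + (12 + 5)) = -36*(-87 + 17) = -36*(-70) = 2520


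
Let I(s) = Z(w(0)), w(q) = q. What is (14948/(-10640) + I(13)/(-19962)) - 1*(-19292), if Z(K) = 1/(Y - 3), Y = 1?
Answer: 128038720997/6637365 ≈ 19291.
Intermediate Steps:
Z(K) = -½ (Z(K) = 1/(1 - 3) = 1/(-2) = -½)
I(s) = -½
(14948/(-10640) + I(13)/(-19962)) - 1*(-19292) = (14948/(-10640) - ½/(-19962)) - 1*(-19292) = (14948*(-1/10640) - ½*(-1/19962)) + 19292 = (-3737/2660 + 1/39924) + 19292 = -9324583/6637365 + 19292 = 128038720997/6637365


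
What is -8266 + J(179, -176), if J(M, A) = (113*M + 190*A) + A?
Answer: -21655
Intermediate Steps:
J(M, A) = 113*M + 191*A
-8266 + J(179, -176) = -8266 + (113*179 + 191*(-176)) = -8266 + (20227 - 33616) = -8266 - 13389 = -21655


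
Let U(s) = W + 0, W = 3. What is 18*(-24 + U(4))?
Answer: -378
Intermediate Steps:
U(s) = 3 (U(s) = 3 + 0 = 3)
18*(-24 + U(4)) = 18*(-24 + 3) = 18*(-21) = -378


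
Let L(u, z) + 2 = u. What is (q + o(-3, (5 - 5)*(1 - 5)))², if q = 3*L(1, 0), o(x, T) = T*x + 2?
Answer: 1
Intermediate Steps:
L(u, z) = -2 + u
o(x, T) = 2 + T*x
q = -3 (q = 3*(-2 + 1) = 3*(-1) = -3)
(q + o(-3, (5 - 5)*(1 - 5)))² = (-3 + (2 + ((5 - 5)*(1 - 5))*(-3)))² = (-3 + (2 + (0*(-4))*(-3)))² = (-3 + (2 + 0*(-3)))² = (-3 + (2 + 0))² = (-3 + 2)² = (-1)² = 1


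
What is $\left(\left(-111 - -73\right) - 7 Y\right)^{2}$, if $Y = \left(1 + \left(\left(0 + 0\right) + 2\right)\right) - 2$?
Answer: $2025$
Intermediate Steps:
$Y = 1$ ($Y = \left(1 + \left(0 + 2\right)\right) - 2 = \left(1 + 2\right) - 2 = 3 - 2 = 1$)
$\left(\left(-111 - -73\right) - 7 Y\right)^{2} = \left(\left(-111 - -73\right) - 7\right)^{2} = \left(\left(-111 + 73\right) - 7\right)^{2} = \left(-38 - 7\right)^{2} = \left(-45\right)^{2} = 2025$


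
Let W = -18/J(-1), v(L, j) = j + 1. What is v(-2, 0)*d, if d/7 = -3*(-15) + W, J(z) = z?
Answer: 441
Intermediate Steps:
v(L, j) = 1 + j
W = 18 (W = -18/(-1) = -18*(-1) = 18)
d = 441 (d = 7*(-3*(-15) + 18) = 7*(45 + 18) = 7*63 = 441)
v(-2, 0)*d = (1 + 0)*441 = 1*441 = 441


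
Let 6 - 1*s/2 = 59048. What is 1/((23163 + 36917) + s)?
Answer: -1/58004 ≈ -1.7240e-5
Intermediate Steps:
s = -118084 (s = 12 - 2*59048 = 12 - 118096 = -118084)
1/((23163 + 36917) + s) = 1/((23163 + 36917) - 118084) = 1/(60080 - 118084) = 1/(-58004) = -1/58004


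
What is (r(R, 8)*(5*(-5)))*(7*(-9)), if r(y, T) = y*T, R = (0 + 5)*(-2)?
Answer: -126000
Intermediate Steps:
R = -10 (R = 5*(-2) = -10)
r(y, T) = T*y
(r(R, 8)*(5*(-5)))*(7*(-9)) = ((8*(-10))*(5*(-5)))*(7*(-9)) = -80*(-25)*(-63) = 2000*(-63) = -126000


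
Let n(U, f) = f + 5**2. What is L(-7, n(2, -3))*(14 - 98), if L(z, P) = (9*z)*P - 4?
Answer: 116760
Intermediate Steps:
n(U, f) = 25 + f (n(U, f) = f + 25 = 25 + f)
L(z, P) = -4 + 9*P*z (L(z, P) = 9*P*z - 4 = -4 + 9*P*z)
L(-7, n(2, -3))*(14 - 98) = (-4 + 9*(25 - 3)*(-7))*(14 - 98) = (-4 + 9*22*(-7))*(-84) = (-4 - 1386)*(-84) = -1390*(-84) = 116760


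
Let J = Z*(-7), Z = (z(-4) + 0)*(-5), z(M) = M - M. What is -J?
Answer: 0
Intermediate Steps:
z(M) = 0
Z = 0 (Z = (0 + 0)*(-5) = 0*(-5) = 0)
J = 0 (J = 0*(-7) = 0)
-J = -1*0 = 0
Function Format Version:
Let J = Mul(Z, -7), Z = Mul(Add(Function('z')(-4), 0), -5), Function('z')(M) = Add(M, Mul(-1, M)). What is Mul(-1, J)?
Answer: 0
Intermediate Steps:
Function('z')(M) = 0
Z = 0 (Z = Mul(Add(0, 0), -5) = Mul(0, -5) = 0)
J = 0 (J = Mul(0, -7) = 0)
Mul(-1, J) = Mul(-1, 0) = 0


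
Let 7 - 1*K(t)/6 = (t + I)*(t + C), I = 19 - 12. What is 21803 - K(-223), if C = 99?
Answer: 182465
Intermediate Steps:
I = 7
K(t) = 42 - 6*(7 + t)*(99 + t) (K(t) = 42 - 6*(t + 7)*(t + 99) = 42 - 6*(7 + t)*(99 + t))
21803 - K(-223) = 21803 - (-4116 - 636*(-223) - 6*(-223)**2) = 21803 - (-4116 + 141828 - 6*49729) = 21803 - (-4116 + 141828 - 298374) = 21803 - 1*(-160662) = 21803 + 160662 = 182465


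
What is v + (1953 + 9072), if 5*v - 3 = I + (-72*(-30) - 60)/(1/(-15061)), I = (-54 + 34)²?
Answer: -31572572/5 ≈ -6.3145e+6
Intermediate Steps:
I = 400 (I = (-20)² = 400)
v = -31627697/5 (v = ⅗ + (400 + (-72*(-30) - 60)/(1/(-15061)))/5 = ⅗ + (400 + (2160 - 60)/(-1/15061))/5 = ⅗ + (400 + 2100*(-15061))/5 = ⅗ + (400 - 31628100)/5 = ⅗ + (⅕)*(-31627700) = ⅗ - 6325540 = -31627697/5 ≈ -6.3255e+6)
v + (1953 + 9072) = -31627697/5 + (1953 + 9072) = -31627697/5 + 11025 = -31572572/5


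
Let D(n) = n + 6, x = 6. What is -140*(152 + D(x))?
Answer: -22960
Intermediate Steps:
D(n) = 6 + n
-140*(152 + D(x)) = -140*(152 + (6 + 6)) = -140*(152 + 12) = -140*164 = -22960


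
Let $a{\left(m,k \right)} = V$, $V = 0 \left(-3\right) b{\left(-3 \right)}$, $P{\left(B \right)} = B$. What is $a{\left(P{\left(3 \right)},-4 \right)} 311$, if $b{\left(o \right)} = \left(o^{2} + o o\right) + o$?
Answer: $0$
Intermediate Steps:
$b{\left(o \right)} = o + 2 o^{2}$ ($b{\left(o \right)} = \left(o^{2} + o^{2}\right) + o = 2 o^{2} + o = o + 2 o^{2}$)
$V = 0$ ($V = 0 \left(-3\right) \left(- 3 \left(1 + 2 \left(-3\right)\right)\right) = 0 \left(- 3 \left(1 - 6\right)\right) = 0 \left(\left(-3\right) \left(-5\right)\right) = 0 \cdot 15 = 0$)
$a{\left(m,k \right)} = 0$
$a{\left(P{\left(3 \right)},-4 \right)} 311 = 0 \cdot 311 = 0$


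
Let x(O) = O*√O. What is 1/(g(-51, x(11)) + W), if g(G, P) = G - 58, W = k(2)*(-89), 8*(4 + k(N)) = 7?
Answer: 8/1353 ≈ 0.0059128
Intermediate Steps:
k(N) = -25/8 (k(N) = -4 + (⅛)*7 = -4 + 7/8 = -25/8)
x(O) = O^(3/2)
W = 2225/8 (W = -25/8*(-89) = 2225/8 ≈ 278.13)
g(G, P) = -58 + G
1/(g(-51, x(11)) + W) = 1/((-58 - 51) + 2225/8) = 1/(-109 + 2225/8) = 1/(1353/8) = 8/1353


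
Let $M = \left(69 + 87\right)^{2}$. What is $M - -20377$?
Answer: $44713$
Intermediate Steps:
$M = 24336$ ($M = 156^{2} = 24336$)
$M - -20377 = 24336 - -20377 = 24336 + 20377 = 44713$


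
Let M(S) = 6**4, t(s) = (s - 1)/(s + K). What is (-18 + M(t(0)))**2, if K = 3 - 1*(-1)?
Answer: 1633284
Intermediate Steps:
K = 4 (K = 3 + 1 = 4)
t(s) = (-1 + s)/(4 + s) (t(s) = (s - 1)/(s + 4) = (-1 + s)/(4 + s))
M(S) = 1296
(-18 + M(t(0)))**2 = (-18 + 1296)**2 = 1278**2 = 1633284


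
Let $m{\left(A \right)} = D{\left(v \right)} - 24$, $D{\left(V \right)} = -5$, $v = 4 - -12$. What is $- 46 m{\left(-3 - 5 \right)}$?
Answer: $1334$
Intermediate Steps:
$v = 16$ ($v = 4 + 12 = 16$)
$m{\left(A \right)} = -29$ ($m{\left(A \right)} = -5 - 24 = -29$)
$- 46 m{\left(-3 - 5 \right)} = \left(-46\right) \left(-29\right) = 1334$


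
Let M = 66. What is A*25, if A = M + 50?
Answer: 2900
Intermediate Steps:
A = 116 (A = 66 + 50 = 116)
A*25 = 116*25 = 2900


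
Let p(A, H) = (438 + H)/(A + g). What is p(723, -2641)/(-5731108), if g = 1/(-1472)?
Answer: 810704/1524840086135 ≈ 5.3167e-7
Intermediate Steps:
g = -1/1472 ≈ -0.00067935
p(A, H) = (438 + H)/(-1/1472 + A) (p(A, H) = (438 + H)/(A - 1/1472) = (438 + H)/(-1/1472 + A))
p(723, -2641)/(-5731108) = (1472*(438 - 2641)/(-1 + 1472*723))/(-5731108) = (1472*(-2203)/(-1 + 1064256))*(-1/5731108) = (1472*(-2203)/1064255)*(-1/5731108) = (1472*(1/1064255)*(-2203))*(-1/5731108) = -3242816/1064255*(-1/5731108) = 810704/1524840086135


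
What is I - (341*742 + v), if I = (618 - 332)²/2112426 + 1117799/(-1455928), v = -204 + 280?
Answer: -389207652965188915/1537770080664 ≈ -2.5310e+5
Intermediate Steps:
v = 76
I = -1121089291843/1537770080664 (I = 286²*(1/2112426) + 1117799*(-1/1455928) = 81796*(1/2112426) - 1117799/1455928 = 40898/1056213 - 1117799/1455928 = -1121089291843/1537770080664 ≈ -0.72904)
I - (341*742 + v) = -1121089291843/1537770080664 - (341*742 + 76) = -1121089291843/1537770080664 - (253022 + 76) = -1121089291843/1537770080664 - 1*253098 = -1121089291843/1537770080664 - 253098 = -389207652965188915/1537770080664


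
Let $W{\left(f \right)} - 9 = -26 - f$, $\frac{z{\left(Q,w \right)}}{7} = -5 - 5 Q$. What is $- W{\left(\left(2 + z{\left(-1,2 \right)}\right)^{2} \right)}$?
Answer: $21$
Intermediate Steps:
$z{\left(Q,w \right)} = -35 - 35 Q$ ($z{\left(Q,w \right)} = 7 \left(-5 - 5 Q\right) = -35 - 35 Q$)
$W{\left(f \right)} = -17 - f$ ($W{\left(f \right)} = 9 - \left(26 + f\right) = -17 - f$)
$- W{\left(\left(2 + z{\left(-1,2 \right)}\right)^{2} \right)} = - (-17 - \left(2 - 0\right)^{2}) = - (-17 - \left(2 + \left(-35 + 35\right)\right)^{2}) = - (-17 - \left(2 + 0\right)^{2}) = - (-17 - 2^{2}) = - (-17 - 4) = \left(-1\right) \left(-21\right) = 21$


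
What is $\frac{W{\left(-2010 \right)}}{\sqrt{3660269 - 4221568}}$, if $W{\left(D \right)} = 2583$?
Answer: $- \frac{2583 i \sqrt{561299}}{561299} \approx - 3.4477 i$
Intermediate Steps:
$\frac{W{\left(-2010 \right)}}{\sqrt{3660269 - 4221568}} = \frac{2583}{\sqrt{3660269 - 4221568}} = \frac{2583}{\sqrt{-561299}} = \frac{2583}{i \sqrt{561299}} = 2583 \left(- \frac{i \sqrt{561299}}{561299}\right) = - \frac{2583 i \sqrt{561299}}{561299}$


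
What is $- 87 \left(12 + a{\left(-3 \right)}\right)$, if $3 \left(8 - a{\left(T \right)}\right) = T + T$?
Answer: $-1914$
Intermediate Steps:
$a{\left(T \right)} = 8 - \frac{2 T}{3}$ ($a{\left(T \right)} = 8 - \frac{T + T}{3} = 8 - \frac{2 T}{3}$)
$- 87 \left(12 + a{\left(-3 \right)}\right) = - 87 \left(12 + \left(8 - -2\right)\right) = - 87 \left(12 + \left(8 + 2\right)\right) = - 87 \left(12 + 10\right) = \left(-87\right) 22 = -1914$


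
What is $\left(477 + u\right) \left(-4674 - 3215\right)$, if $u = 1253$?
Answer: $-13647970$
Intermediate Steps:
$\left(477 + u\right) \left(-4674 - 3215\right) = \left(477 + 1253\right) \left(-4674 - 3215\right) = 1730 \left(-7889\right) = -13647970$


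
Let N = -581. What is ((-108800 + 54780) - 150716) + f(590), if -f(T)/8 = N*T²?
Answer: 1617764064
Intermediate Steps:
f(T) = 4648*T² (f(T) = -(-4648)*T² = 4648*T²)
((-108800 + 54780) - 150716) + f(590) = ((-108800 + 54780) - 150716) + 4648*590² = (-54020 - 150716) + 4648*348100 = -204736 + 1617968800 = 1617764064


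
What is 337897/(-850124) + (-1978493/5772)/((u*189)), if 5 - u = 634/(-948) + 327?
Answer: -4612233179736289/11771191552796676 ≈ -0.39182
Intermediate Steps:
u = -152311/474 (u = 5 - (634/(-948) + 327) = 5 - (634*(-1/948) + 327) = 5 - (-317/474 + 327) = 5 - 1*154681/474 = 5 - 154681/474 = -152311/474 ≈ -321.33)
337897/(-850124) + (-1978493/5772)/((u*189)) = 337897/(-850124) + (-1978493/5772)/((-152311/474*189)) = 337897*(-1/850124) + (-1978493*1/5772)/(-9595593/158) = -337897/850124 - 1978493/5772*(-158/9595593) = -337897/850124 + 156300947/27692881398 = -4612233179736289/11771191552796676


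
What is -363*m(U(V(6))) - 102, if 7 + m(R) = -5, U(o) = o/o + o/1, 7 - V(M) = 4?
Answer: 4254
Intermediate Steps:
V(M) = 3 (V(M) = 7 - 1*4 = 7 - 4 = 3)
U(o) = 1 + o (U(o) = 1 + o*1 = 1 + o)
m(R) = -12 (m(R) = -7 - 5 = -12)
-363*m(U(V(6))) - 102 = -363*(-12) - 102 = 4356 - 102 = 4254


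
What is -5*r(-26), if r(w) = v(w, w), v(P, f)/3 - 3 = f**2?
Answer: -10185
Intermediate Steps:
v(P, f) = 9 + 3*f**2
r(w) = 9 + 3*w**2
-5*r(-26) = -5*(9 + 3*(-26)**2) = -5*(9 + 3*676) = -5*(9 + 2028) = -5*2037 = -10185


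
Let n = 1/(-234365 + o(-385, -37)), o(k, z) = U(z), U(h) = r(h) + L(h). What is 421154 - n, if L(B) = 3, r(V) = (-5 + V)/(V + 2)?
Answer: 493509941821/1171804 ≈ 4.2115e+5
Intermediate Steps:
r(V) = (-5 + V)/(2 + V)
U(h) = 3 + (-5 + h)/(2 + h) (U(h) = (-5 + h)/(2 + h) + 3 = 3 + (-5 + h)/(2 + h))
o(k, z) = (1 + 4*z)/(2 + z)
n = -5/1171804 (n = 1/(-234365 + (1 + 4*(-37))/(2 - 37)) = 1/(-234365 + (1 - 148)/(-35)) = 1/(-234365 - 1/35*(-147)) = 1/(-234365 + 21/5) = 1/(-1171804/5) = -5/1171804 ≈ -4.2669e-6)
421154 - n = 421154 - 1*(-5/1171804) = 421154 + 5/1171804 = 493509941821/1171804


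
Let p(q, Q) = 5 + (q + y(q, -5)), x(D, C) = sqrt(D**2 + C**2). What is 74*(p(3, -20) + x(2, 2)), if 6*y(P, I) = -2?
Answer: 1702/3 + 148*sqrt(2) ≈ 776.64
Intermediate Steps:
y(P, I) = -1/3 (y(P, I) = (1/6)*(-2) = -1/3)
x(D, C) = sqrt(C**2 + D**2)
p(q, Q) = 14/3 + q (p(q, Q) = 5 + (q - 1/3) = 5 + (-1/3 + q) = 14/3 + q)
74*(p(3, -20) + x(2, 2)) = 74*((14/3 + 3) + sqrt(2**2 + 2**2)) = 74*(23/3 + sqrt(4 + 4)) = 74*(23/3 + sqrt(8)) = 74*(23/3 + 2*sqrt(2)) = 1702/3 + 148*sqrt(2)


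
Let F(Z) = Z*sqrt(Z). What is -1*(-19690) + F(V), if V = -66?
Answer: 19690 - 66*I*sqrt(66) ≈ 19690.0 - 536.19*I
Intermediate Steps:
F(Z) = Z**(3/2)
-1*(-19690) + F(V) = -1*(-19690) + (-66)**(3/2) = 19690 - 66*I*sqrt(66)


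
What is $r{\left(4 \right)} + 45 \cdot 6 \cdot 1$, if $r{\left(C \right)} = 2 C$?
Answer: $278$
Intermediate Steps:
$r{\left(4 \right)} + 45 \cdot 6 \cdot 1 = 2 \cdot 4 + 45 \cdot 6 \cdot 1 = 8 + 45 \cdot 6 = 8 + 270 = 278$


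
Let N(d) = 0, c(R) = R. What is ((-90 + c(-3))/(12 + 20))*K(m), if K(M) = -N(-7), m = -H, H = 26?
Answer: 0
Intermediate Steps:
m = -26 (m = -1*26 = -26)
K(M) = 0 (K(M) = -1*0 = 0)
((-90 + c(-3))/(12 + 20))*K(m) = ((-90 - 3)/(12 + 20))*0 = -93/32*0 = 0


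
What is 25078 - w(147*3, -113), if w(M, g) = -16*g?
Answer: 23270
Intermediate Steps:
25078 - w(147*3, -113) = 25078 - (-16)*(-113) = 25078 - 1*1808 = 25078 - 1808 = 23270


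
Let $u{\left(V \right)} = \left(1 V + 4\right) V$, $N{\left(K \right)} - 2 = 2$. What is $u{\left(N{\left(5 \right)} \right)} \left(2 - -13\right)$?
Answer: $480$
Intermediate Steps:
$N{\left(K \right)} = 4$ ($N{\left(K \right)} = 2 + 2 = 4$)
$u{\left(V \right)} = V \left(4 + V\right)$ ($u{\left(V \right)} = \left(V + 4\right) V = \left(4 + V\right) V = V \left(4 + V\right)$)
$u{\left(N{\left(5 \right)} \right)} \left(2 - -13\right) = 4 \left(4 + 4\right) \left(2 - -13\right) = 4 \cdot 8 \left(2 + 13\right) = 32 \cdot 15 = 480$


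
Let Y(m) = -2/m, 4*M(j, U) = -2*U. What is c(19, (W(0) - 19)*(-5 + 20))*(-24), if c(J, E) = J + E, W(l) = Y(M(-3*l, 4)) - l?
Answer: 6024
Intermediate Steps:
M(j, U) = -U/2 (M(j, U) = (-2*U)/4 = -U/2)
W(l) = 1 - l (W(l) = -2/((-1/2*4)) - l = -2/(-2) - l = -2*(-1/2) - l = 1 - l)
c(J, E) = E + J
c(19, (W(0) - 19)*(-5 + 20))*(-24) = (((1 - 1*0) - 19)*(-5 + 20) + 19)*(-24) = (((1 + 0) - 19)*15 + 19)*(-24) = ((1 - 19)*15 + 19)*(-24) = (-18*15 + 19)*(-24) = (-270 + 19)*(-24) = -251*(-24) = 6024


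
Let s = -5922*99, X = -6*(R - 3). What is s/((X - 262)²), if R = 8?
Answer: -293139/42632 ≈ -6.8760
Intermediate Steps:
X = -30 (X = -6*(8 - 3) = -6*5 = -30)
s = -586278
s/((X - 262)²) = -586278/(-30 - 262)² = -586278/((-292)²) = -586278/85264 = -586278*1/85264 = -293139/42632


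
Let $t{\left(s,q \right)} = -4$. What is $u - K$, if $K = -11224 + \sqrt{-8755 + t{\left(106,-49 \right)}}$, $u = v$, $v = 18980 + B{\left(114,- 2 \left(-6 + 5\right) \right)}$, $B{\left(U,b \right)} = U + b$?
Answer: $30320 - i \sqrt{8759} \approx 30320.0 - 93.589 i$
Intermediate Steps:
$v = 19096$ ($v = 18980 + \left(114 - 2 \left(-6 + 5\right)\right) = 18980 + \left(114 - -2\right) = 18980 + \left(114 + 2\right) = 18980 + 116 = 19096$)
$u = 19096$
$K = -11224 + i \sqrt{8759}$ ($K = -11224 + \sqrt{-8755 - 4} = -11224 + \sqrt{-8759} = -11224 + i \sqrt{8759} \approx -11224.0 + 93.589 i$)
$u - K = 19096 - \left(-11224 + i \sqrt{8759}\right) = 19096 + \left(11224 - i \sqrt{8759}\right) = 30320 - i \sqrt{8759}$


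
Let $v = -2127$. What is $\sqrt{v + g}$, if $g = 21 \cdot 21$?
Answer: $i \sqrt{1686} \approx 41.061 i$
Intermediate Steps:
$g = 441$
$\sqrt{v + g} = \sqrt{-2127 + 441} = \sqrt{-1686} = i \sqrt{1686}$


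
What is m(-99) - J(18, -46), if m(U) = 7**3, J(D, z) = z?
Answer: 389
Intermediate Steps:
m(U) = 343
m(-99) - J(18, -46) = 343 - 1*(-46) = 343 + 46 = 389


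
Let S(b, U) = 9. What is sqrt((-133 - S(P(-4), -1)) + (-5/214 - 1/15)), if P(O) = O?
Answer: I*sqrt(1464109890)/3210 ≈ 11.92*I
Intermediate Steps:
sqrt((-133 - S(P(-4), -1)) + (-5/214 - 1/15)) = sqrt((-133 - 1*9) + (-5/214 - 1/15)) = sqrt((-133 - 9) + (-5*1/214 - 1*1/15)) = sqrt(-142 + (-5/214 - 1/15)) = sqrt(-142 - 289/3210) = sqrt(-456109/3210) = I*sqrt(1464109890)/3210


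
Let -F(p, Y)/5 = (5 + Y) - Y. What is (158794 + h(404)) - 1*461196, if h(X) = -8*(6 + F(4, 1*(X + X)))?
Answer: -302250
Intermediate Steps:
F(p, Y) = -25 (F(p, Y) = -5*((5 + Y) - Y) = -5*5 = -25)
h(X) = 152 (h(X) = -8*(6 - 25) = -8*(-19) = 152)
(158794 + h(404)) - 1*461196 = (158794 + 152) - 1*461196 = 158946 - 461196 = -302250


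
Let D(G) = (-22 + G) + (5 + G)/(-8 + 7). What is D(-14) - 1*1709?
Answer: -1736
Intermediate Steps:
D(G) = -27 (D(G) = (-22 + G) + (5 + G)/(-1) = (-22 + G) + (5 + G)*(-1) = (-22 + G) + (-5 - G) = -27)
D(-14) - 1*1709 = -27 - 1*1709 = -27 - 1709 = -1736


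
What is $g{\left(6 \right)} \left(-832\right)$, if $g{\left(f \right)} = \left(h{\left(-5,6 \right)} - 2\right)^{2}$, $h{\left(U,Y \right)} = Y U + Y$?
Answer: $-562432$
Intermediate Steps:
$h{\left(U,Y \right)} = Y + U Y$ ($h{\left(U,Y \right)} = U Y + Y = Y + U Y$)
$g{\left(f \right)} = 676$ ($g{\left(f \right)} = \left(6 \left(1 - 5\right) - 2\right)^{2} = \left(6 \left(-4\right) - 2\right)^{2} = \left(-24 - 2\right)^{2} = \left(-26\right)^{2} = 676$)
$g{\left(6 \right)} \left(-832\right) = 676 \left(-832\right) = -562432$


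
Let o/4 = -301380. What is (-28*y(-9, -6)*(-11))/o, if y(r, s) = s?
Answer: 77/50230 ≈ 0.0015329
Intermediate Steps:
o = -1205520 (o = 4*(-301380) = -1205520)
(-28*y(-9, -6)*(-11))/o = (-28*(-6)*(-11))/(-1205520) = (168*(-11))*(-1/1205520) = -1848*(-1/1205520) = 77/50230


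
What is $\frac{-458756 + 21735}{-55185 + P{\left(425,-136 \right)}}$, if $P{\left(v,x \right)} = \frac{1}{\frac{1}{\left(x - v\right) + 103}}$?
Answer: $\frac{437021}{55643} \approx 7.854$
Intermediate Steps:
$P{\left(v,x \right)} = 103 + x - v$ ($P{\left(v,x \right)} = \frac{1}{\frac{1}{103 + x - v}} = 103 + x - v$)
$\frac{-458756 + 21735}{-55185 + P{\left(425,-136 \right)}} = \frac{-458756 + 21735}{-55185 - 458} = - \frac{437021}{-55185 - 458} = - \frac{437021}{-55643} = \left(-437021\right) \left(- \frac{1}{55643}\right) = \frac{437021}{55643}$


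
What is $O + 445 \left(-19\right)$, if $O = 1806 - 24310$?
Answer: $-30959$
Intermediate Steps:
$O = -22504$ ($O = 1806 - 24310 = -22504$)
$O + 445 \left(-19\right) = -22504 + 445 \left(-19\right) = -22504 - 8455 = -30959$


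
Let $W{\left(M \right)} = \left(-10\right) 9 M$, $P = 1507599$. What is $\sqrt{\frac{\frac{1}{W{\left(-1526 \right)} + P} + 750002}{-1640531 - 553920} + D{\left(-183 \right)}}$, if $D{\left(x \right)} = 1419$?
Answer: $\frac{2 \sqrt{513483687285912952528836413}}{1203246011163} \approx 37.665$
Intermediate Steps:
$W{\left(M \right)} = - 90 M$
$\sqrt{\frac{\frac{1}{W{\left(-1526 \right)} + P} + 750002}{-1640531 - 553920} + D{\left(-183 \right)}} = \sqrt{\frac{\frac{1}{\left(-90\right) \left(-1526\right) + 1507599} + 750002}{-1640531 - 553920} + 1419} = \sqrt{\frac{\frac{1}{137340 + 1507599} + 750002}{-1640531 - 553920} + 1419} = \sqrt{\frac{\frac{1}{1644939} + 750002}{-2194451} + 1419} = \sqrt{\left(\frac{1}{1644939} + 750002\right) \left(- \frac{1}{2194451}\right) + 1419} = \sqrt{\frac{1233707539879}{1644939} \left(- \frac{1}{2194451}\right) + 1419} = \sqrt{- \frac{1233707539879}{3609738033489} + 1419} = \sqrt{\frac{5120984561981012}{3609738033489}} = \frac{2 \sqrt{513483687285912952528836413}}{1203246011163}$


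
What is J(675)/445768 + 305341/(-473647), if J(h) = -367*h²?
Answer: -79336698322513/211136675896 ≈ -375.76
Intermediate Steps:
J(675)/445768 + 305341/(-473647) = -367*675²/445768 + 305341/(-473647) = -367*455625*(1/445768) + 305341*(-1/473647) = -167214375*1/445768 - 305341/473647 = -167214375/445768 - 305341/473647 = -79336698322513/211136675896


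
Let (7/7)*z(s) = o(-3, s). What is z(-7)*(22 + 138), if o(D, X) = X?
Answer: -1120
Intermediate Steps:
z(s) = s
z(-7)*(22 + 138) = -7*(22 + 138) = -7*160 = -1120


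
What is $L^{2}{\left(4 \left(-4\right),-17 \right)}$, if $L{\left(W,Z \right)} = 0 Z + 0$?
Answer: $0$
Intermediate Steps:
$L{\left(W,Z \right)} = 0$ ($L{\left(W,Z \right)} = 0 + 0 = 0$)
$L^{2}{\left(4 \left(-4\right),-17 \right)} = 0^{2} = 0$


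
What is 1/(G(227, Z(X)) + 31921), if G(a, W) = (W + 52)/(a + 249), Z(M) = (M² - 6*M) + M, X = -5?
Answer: 14/446897 ≈ 3.1327e-5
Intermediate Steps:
Z(M) = M² - 5*M
G(a, W) = (52 + W)/(249 + a)
1/(G(227, Z(X)) + 31921) = 1/((52 - 5*(-5 - 5))/(249 + 227) + 31921) = 1/((52 - 5*(-10))/476 + 31921) = 1/((52 + 50)/476 + 31921) = 1/((1/476)*102 + 31921) = 1/(3/14 + 31921) = 1/(446897/14) = 14/446897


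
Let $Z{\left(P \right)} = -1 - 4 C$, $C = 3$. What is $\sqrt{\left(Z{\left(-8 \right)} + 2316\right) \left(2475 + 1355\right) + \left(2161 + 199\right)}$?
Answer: $5 \sqrt{352914} \approx 2970.3$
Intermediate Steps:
$Z{\left(P \right)} = -13$ ($Z{\left(P \right)} = -1 - 12 = -13$)
$\sqrt{\left(Z{\left(-8 \right)} + 2316\right) \left(2475 + 1355\right) + \left(2161 + 199\right)} = \sqrt{\left(-13 + 2316\right) \left(2475 + 1355\right) + \left(2161 + 199\right)} = \sqrt{2303 \cdot 3830 + 2360} = \sqrt{8820490 + 2360} = \sqrt{8822850} = 5 \sqrt{352914}$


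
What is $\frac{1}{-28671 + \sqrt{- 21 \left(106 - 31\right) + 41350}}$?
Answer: $- \frac{28671}{821986466} - \frac{5 \sqrt{1591}}{821986466} \approx -3.5123 \cdot 10^{-5}$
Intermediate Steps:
$\frac{1}{-28671 + \sqrt{- 21 \left(106 - 31\right) + 41350}} = \frac{1}{-28671 + \sqrt{\left(-21\right) 75 + 41350}} = \frac{1}{-28671 + \sqrt{-1575 + 41350}} = \frac{1}{-28671 + \sqrt{39775}} = \frac{1}{-28671 + 5 \sqrt{1591}}$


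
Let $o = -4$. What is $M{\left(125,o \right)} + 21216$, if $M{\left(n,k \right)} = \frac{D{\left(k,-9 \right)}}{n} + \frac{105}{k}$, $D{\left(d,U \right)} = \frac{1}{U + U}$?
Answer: $\frac{95353873}{4500} \approx 21190.0$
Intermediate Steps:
$D{\left(d,U \right)} = \frac{1}{2 U}$
$M{\left(n,k \right)} = \frac{105}{k} - \frac{1}{18 n}$ ($M{\left(n,k \right)} = \frac{\frac{1}{2} \frac{1}{-9}}{n} + \frac{105}{k} = \frac{\frac{1}{2} \left(- \frac{1}{9}\right)}{n} + \frac{105}{k} = - \frac{1}{18 n} + \frac{105}{k} = \frac{105}{k} - \frac{1}{18 n}$)
$M{\left(125,o \right)} + 21216 = \left(\frac{105}{-4} - \frac{1}{18 \cdot 125}\right) + 21216 = \left(105 \left(- \frac{1}{4}\right) - \frac{1}{2250}\right) + 21216 = \left(- \frac{105}{4} - \frac{1}{2250}\right) + 21216 = - \frac{118127}{4500} + 21216 = \frac{95353873}{4500}$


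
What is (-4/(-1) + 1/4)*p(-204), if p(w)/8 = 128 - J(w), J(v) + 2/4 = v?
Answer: 11305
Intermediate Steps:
J(v) = -1/2 + v
p(w) = 1028 - 8*w (p(w) = 8*(128 - (-1/2 + w)) = 8*(128 + (1/2 - w)) = 8*(257/2 - w) = 1028 - 8*w)
(-4/(-1) + 1/4)*p(-204) = (-4/(-1) + 1/4)*(1028 - 8*(-204)) = (-4*(-1) + 1*(1/4))*(1028 + 1632) = (4 + 1/4)*2660 = (17/4)*2660 = 11305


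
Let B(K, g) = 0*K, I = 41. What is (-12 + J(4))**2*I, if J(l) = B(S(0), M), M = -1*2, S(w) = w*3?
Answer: 5904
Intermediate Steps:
S(w) = 3*w
M = -2
B(K, g) = 0
J(l) = 0
(-12 + J(4))**2*I = (-12 + 0)**2*41 = (-12)**2*41 = 144*41 = 5904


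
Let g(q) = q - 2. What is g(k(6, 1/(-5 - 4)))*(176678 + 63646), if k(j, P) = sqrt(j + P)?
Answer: -480648 + 80108*sqrt(53) ≈ 1.0255e+5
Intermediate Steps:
k(j, P) = sqrt(P + j)
g(q) = -2 + q
g(k(6, 1/(-5 - 4)))*(176678 + 63646) = (-2 + sqrt(1/(-5 - 4) + 6))*(176678 + 63646) = (-2 + sqrt(1/(-9) + 6))*240324 = (-2 + sqrt(-1/9 + 6))*240324 = (-2 + sqrt(53/9))*240324 = (-2 + sqrt(53)/3)*240324 = -480648 + 80108*sqrt(53)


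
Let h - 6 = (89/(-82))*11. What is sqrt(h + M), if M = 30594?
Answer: sqrt(205674122)/82 ≈ 174.89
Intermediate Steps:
h = -487/82 (h = 6 + (89/(-82))*11 = 6 + (89*(-1/82))*11 = 6 - 89/82*11 = 6 - 979/82 = -487/82 ≈ -5.9390)
sqrt(h + M) = sqrt(-487/82 + 30594) = sqrt(2508221/82) = sqrt(205674122)/82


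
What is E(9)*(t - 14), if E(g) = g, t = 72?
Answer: 522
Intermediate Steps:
E(9)*(t - 14) = 9*(72 - 14) = 9*58 = 522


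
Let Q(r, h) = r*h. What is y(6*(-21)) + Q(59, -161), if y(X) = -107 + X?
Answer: -9732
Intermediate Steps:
Q(r, h) = h*r
y(6*(-21)) + Q(59, -161) = (-107 + 6*(-21)) - 161*59 = (-107 - 126) - 9499 = -233 - 9499 = -9732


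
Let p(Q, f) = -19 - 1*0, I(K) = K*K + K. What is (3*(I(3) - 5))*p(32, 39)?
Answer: -399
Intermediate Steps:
I(K) = K + K² (I(K) = K² + K = K + K²)
p(Q, f) = -19 (p(Q, f) = -19 + 0 = -19)
(3*(I(3) - 5))*p(32, 39) = (3*(3*(1 + 3) - 5))*(-19) = (3*(3*4 - 5))*(-19) = (3*(12 - 5))*(-19) = (3*7)*(-19) = 21*(-19) = -399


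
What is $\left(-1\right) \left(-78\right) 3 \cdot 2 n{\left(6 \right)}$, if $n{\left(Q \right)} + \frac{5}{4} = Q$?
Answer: $2223$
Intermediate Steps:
$n{\left(Q \right)} = - \frac{5}{4} + Q$
$\left(-1\right) \left(-78\right) 3 \cdot 2 n{\left(6 \right)} = \left(-1\right) \left(-78\right) 3 \cdot 2 \left(- \frac{5}{4} + 6\right) = 78 \cdot 6 \cdot \frac{19}{4} = 468 \cdot \frac{19}{4} = 2223$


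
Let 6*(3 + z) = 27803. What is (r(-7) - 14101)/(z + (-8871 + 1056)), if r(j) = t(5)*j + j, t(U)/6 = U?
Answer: 85908/19105 ≈ 4.4966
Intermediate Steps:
z = 27785/6 (z = -3 + (1/6)*27803 = -3 + 27803/6 = 27785/6 ≈ 4630.8)
t(U) = 6*U
r(j) = 31*j (r(j) = (6*5)*j + j = 30*j + j = 31*j)
(r(-7) - 14101)/(z + (-8871 + 1056)) = (31*(-7) - 14101)/(27785/6 + (-8871 + 1056)) = (-217 - 14101)/(27785/6 - 7815) = -14318/(-19105/6) = -14318*(-6/19105) = 85908/19105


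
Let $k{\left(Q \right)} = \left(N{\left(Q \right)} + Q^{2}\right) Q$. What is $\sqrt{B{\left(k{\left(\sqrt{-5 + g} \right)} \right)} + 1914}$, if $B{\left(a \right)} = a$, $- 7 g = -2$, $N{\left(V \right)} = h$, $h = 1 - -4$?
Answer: $\frac{\sqrt{93786 + 2 i \sqrt{231}}}{7} \approx 43.749 + 0.0070899 i$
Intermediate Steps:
$h = 5$ ($h = 1 + 4 = 5$)
$N{\left(V \right)} = 5$
$g = \frac{2}{7}$ ($g = \left(- \frac{1}{7}\right) \left(-2\right) = \frac{2}{7} \approx 0.28571$)
$k{\left(Q \right)} = Q \left(5 + Q^{2}\right)$ ($k{\left(Q \right)} = \left(5 + Q^{2}\right) Q = Q \left(5 + Q^{2}\right)$)
$\sqrt{B{\left(k{\left(\sqrt{-5 + g} \right)} \right)} + 1914} = \sqrt{\sqrt{-5 + \frac{2}{7}} \left(5 + \left(\sqrt{-5 + \frac{2}{7}}\right)^{2}\right) + 1914} = \sqrt{\sqrt{- \frac{33}{7}} \left(5 + \left(\sqrt{- \frac{33}{7}}\right)^{2}\right) + 1914} = \sqrt{\frac{i \sqrt{231}}{7} \left(5 + \left(\frac{i \sqrt{231}}{7}\right)^{2}\right) + 1914} = \sqrt{\frac{i \sqrt{231}}{7} \left(5 - \frac{33}{7}\right) + 1914} = \sqrt{\frac{i \sqrt{231}}{7} \cdot \frac{2}{7} + 1914} = \sqrt{\frac{2 i \sqrt{231}}{49} + 1914} = \sqrt{1914 + \frac{2 i \sqrt{231}}{49}}$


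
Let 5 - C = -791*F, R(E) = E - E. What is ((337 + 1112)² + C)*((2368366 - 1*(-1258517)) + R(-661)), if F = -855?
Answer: 5162146200783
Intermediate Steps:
R(E) = 0
C = -676300 (C = 5 - (-791)*(-855) = 5 - 1*676305 = 5 - 676305 = -676300)
((337 + 1112)² + C)*((2368366 - 1*(-1258517)) + R(-661)) = ((337 + 1112)² - 676300)*((2368366 - 1*(-1258517)) + 0) = (1449² - 676300)*((2368366 + 1258517) + 0) = (2099601 - 676300)*(3626883 + 0) = 1423301*3626883 = 5162146200783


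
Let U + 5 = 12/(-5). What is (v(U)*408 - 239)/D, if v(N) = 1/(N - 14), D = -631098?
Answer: 27613/67527486 ≈ 0.00040891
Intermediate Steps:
U = -37/5 (U = -5 + 12/(-5) = -5 + 12*(-1/5) = -5 - 12/5 = -37/5 ≈ -7.4000)
v(N) = 1/(-14 + N)
(v(U)*408 - 239)/D = (408/(-14 - 37/5) - 239)/(-631098) = (408/(-107/5) - 239)*(-1/631098) = (-5/107*408 - 239)*(-1/631098) = (-2040/107 - 239)*(-1/631098) = -27613/107*(-1/631098) = 27613/67527486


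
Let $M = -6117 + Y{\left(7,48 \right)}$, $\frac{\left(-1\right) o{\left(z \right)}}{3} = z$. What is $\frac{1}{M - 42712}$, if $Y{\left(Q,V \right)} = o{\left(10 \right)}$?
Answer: $- \frac{1}{48859} \approx -2.0467 \cdot 10^{-5}$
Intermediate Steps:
$o{\left(z \right)} = - 3 z$
$Y{\left(Q,V \right)} = -30$ ($Y{\left(Q,V \right)} = \left(-3\right) 10 = -30$)
$M = -6147$ ($M = -6117 - 30 = -6147$)
$\frac{1}{M - 42712} = \frac{1}{-6147 - 42712} = \frac{1}{-48859} = - \frac{1}{48859}$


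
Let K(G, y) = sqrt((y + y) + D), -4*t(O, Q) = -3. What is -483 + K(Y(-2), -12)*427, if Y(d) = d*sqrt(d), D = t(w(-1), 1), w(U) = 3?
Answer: -483 + 427*I*sqrt(93)/2 ≈ -483.0 + 2058.9*I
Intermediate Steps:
t(O, Q) = 3/4 (t(O, Q) = -1/4*(-3) = 3/4)
D = 3/4 ≈ 0.75000
Y(d) = d**(3/2)
K(G, y) = sqrt(3/4 + 2*y) (K(G, y) = sqrt((y + y) + 3/4) = sqrt(2*y + 3/4) = sqrt(3/4 + 2*y))
-483 + K(Y(-2), -12)*427 = -483 + (sqrt(3 + 8*(-12))/2)*427 = -483 + (sqrt(3 - 96)/2)*427 = -483 + (sqrt(-93)/2)*427 = -483 + ((I*sqrt(93))/2)*427 = -483 + (I*sqrt(93)/2)*427 = -483 + 427*I*sqrt(93)/2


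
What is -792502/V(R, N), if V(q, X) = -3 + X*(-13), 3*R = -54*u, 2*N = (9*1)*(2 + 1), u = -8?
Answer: 1585004/357 ≈ 4439.8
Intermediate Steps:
N = 27/2 (N = ((9*1)*(2 + 1))/2 = (9*3)/2 = (1/2)*27 = 27/2 ≈ 13.500)
R = 144 (R = (-54*(-8))/3 = (1/3)*432 = 144)
V(q, X) = -3 - 13*X
-792502/V(R, N) = -792502/(-3 - 13*27/2) = -792502/(-3 - 351/2) = -792502/(-357/2) = -792502*(-2/357) = 1585004/357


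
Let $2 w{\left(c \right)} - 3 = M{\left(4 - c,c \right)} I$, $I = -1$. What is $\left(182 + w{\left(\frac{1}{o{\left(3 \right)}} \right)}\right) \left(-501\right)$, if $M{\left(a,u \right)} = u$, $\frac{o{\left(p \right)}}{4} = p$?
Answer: $- \frac{735301}{8} \approx -91913.0$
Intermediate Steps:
$o{\left(p \right)} = 4 p$
$w{\left(c \right)} = \frac{3}{2} - \frac{c}{2}$ ($w{\left(c \right)} = \frac{3}{2} + \frac{c \left(-1\right)}{2} = \frac{3}{2} + \frac{\left(-1\right) c}{2} = \frac{3}{2} - \frac{c}{2}$)
$\left(182 + w{\left(\frac{1}{o{\left(3 \right)}} \right)}\right) \left(-501\right) = \left(182 + \left(\frac{3}{2} - \frac{1}{2 \cdot 4 \cdot 3}\right)\right) \left(-501\right) = \left(182 + \left(\frac{3}{2} - \frac{1}{2 \cdot 12}\right)\right) \left(-501\right) = \left(182 + \left(\frac{3}{2} - \frac{1}{24}\right)\right) \left(-501\right) = \left(182 + \frac{35}{24}\right) \left(-501\right) = \frac{4403}{24} \left(-501\right) = - \frac{735301}{8}$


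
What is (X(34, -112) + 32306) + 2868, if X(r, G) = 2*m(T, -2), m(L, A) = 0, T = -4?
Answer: 35174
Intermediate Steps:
X(r, G) = 0 (X(r, G) = 2*0 = 0)
(X(34, -112) + 32306) + 2868 = (0 + 32306) + 2868 = 32306 + 2868 = 35174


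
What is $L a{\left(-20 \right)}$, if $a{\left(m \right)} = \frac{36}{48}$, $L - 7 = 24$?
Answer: $\frac{93}{4} \approx 23.25$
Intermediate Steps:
$L = 31$ ($L = 7 + 24 = 31$)
$a{\left(m \right)} = \frac{3}{4}$ ($a{\left(m \right)} = 36 \cdot \frac{1}{48} = \frac{3}{4}$)
$L a{\left(-20 \right)} = 31 \cdot \frac{3}{4} = \frac{93}{4}$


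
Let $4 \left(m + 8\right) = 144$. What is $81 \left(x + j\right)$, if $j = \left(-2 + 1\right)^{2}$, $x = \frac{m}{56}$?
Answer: $\frac{243}{2} \approx 121.5$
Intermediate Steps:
$m = 28$ ($m = -8 + \frac{1}{4} \cdot 144 = -8 + 36 = 28$)
$x = \frac{1}{2}$ ($x = \frac{28}{56} = 28 \cdot \frac{1}{56} = \frac{1}{2} \approx 0.5$)
$j = 1$ ($j = \left(-1\right)^{2} = 1$)
$81 \left(x + j\right) = 81 \left(\frac{1}{2} + 1\right) = 81 \cdot \frac{3}{2} = \frac{243}{2}$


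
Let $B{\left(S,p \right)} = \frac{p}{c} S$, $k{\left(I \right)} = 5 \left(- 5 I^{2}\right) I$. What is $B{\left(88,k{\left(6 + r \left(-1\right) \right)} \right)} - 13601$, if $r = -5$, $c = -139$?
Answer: $\frac{1037661}{139} \approx 7465.2$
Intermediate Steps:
$k{\left(I \right)} = - 25 I^{3}$ ($k{\left(I \right)} = - 25 I^{2} I = - 25 I^{3}$)
$B{\left(S,p \right)} = - \frac{S p}{139}$ ($B{\left(S,p \right)} = \frac{p}{-139} S = p \left(- \frac{1}{139}\right) S = - \frac{p}{139} S = - \frac{S p}{139}$)
$B{\left(88,k{\left(6 + r \left(-1\right) \right)} \right)} - 13601 = \left(- \frac{1}{139}\right) 88 \left(- 25 \left(6 - -5\right)^{3}\right) - 13601 = \left(- \frac{1}{139}\right) 88 \left(- 25 \left(6 + 5\right)^{3}\right) - 13601 = \left(- \frac{1}{139}\right) 88 \left(- 25 \cdot 11^{3}\right) - 13601 = \left(- \frac{1}{139}\right) 88 \left(\left(-25\right) 1331\right) - 13601 = \left(- \frac{1}{139}\right) 88 \left(-33275\right) - 13601 = \frac{2928200}{139} - 13601 = \frac{1037661}{139}$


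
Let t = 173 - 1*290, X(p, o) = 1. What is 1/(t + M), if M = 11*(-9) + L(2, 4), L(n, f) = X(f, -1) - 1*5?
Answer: -1/220 ≈ -0.0045455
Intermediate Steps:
L(n, f) = -4 (L(n, f) = 1 - 1*5 = 1 - 5 = -4)
t = -117 (t = 173 - 290 = -117)
M = -103 (M = 11*(-9) - 4 = -99 - 4 = -103)
1/(t + M) = 1/(-117 - 103) = 1/(-220) = -1/220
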